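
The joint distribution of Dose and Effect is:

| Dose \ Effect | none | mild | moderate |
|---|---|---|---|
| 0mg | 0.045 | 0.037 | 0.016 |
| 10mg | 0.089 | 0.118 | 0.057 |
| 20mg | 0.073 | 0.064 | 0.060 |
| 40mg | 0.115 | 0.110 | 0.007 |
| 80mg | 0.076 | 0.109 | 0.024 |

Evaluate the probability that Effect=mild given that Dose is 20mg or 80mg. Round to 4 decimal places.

P(Dose=20mg) = 0.073 + 0.064 + 0.060 = 0.197.
P(Dose=80mg) = 0.076 + 0.109 + 0.024 = 0.209.
P(Dose ∈ {20mg, 80mg}) = 0.197 + 0.209 = 0.406; P(Effect=mild, Dose ∈ {20mg, 80mg}) = 0.064 + 0.109 = 0.173.
P(Effect=mild | Dose ∈ {20mg, 80mg}) = 0.173/0.406 = 0.4261.

0.4261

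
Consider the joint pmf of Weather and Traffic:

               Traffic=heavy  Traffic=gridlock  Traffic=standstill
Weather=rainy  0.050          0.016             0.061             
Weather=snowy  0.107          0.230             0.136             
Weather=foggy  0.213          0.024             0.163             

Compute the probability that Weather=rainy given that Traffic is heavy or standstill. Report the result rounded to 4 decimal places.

0.1521

P(Traffic=heavy) = 0.050 + 0.107 + 0.213 = 0.370.
P(Traffic=standstill) = 0.061 + 0.136 + 0.163 = 0.360.
P(Traffic ∈ {heavy, standstill}) = 0.370 + 0.360 = 0.730; P(Weather=rainy, Traffic ∈ {heavy, standstill}) = 0.050 + 0.061 = 0.111.
P(Weather=rainy | Traffic ∈ {heavy, standstill}) = 0.111/0.730 = 0.1521.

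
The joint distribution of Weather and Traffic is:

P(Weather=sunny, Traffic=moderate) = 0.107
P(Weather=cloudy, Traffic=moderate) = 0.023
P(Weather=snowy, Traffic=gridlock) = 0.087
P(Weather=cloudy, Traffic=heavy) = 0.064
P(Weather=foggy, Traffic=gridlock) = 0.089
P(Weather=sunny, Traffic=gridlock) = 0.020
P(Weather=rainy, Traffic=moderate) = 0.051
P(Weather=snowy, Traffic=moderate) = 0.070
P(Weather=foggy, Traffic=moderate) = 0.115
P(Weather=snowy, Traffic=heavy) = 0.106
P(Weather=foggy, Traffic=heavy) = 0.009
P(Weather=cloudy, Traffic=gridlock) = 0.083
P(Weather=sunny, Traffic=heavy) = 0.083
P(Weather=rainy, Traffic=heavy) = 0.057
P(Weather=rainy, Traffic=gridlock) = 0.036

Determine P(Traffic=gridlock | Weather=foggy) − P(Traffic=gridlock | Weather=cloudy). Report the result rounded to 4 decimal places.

P(Weather=foggy) = 0.115 + 0.009 + 0.089 = 0.213; P(Traffic=gridlock | Weather=foggy) = 0.089/0.213 = 0.41784.
P(Weather=cloudy) = 0.023 + 0.064 + 0.083 = 0.170; P(Traffic=gridlock | Weather=cloudy) = 0.083/0.170 = 0.48824.
Difference = -0.0704.

-0.0704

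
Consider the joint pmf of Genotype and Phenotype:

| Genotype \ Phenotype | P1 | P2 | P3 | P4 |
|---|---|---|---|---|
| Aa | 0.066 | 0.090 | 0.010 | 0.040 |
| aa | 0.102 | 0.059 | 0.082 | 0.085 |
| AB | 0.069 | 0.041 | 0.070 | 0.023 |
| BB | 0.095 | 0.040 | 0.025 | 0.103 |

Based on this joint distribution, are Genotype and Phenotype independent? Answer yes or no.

no

P(Genotype=Aa) = 0.206 and P(Phenotype=P2) = 0.230, so their product is 0.04738, but P(Genotype=Aa, Phenotype=P2) = 0.090. Since these differ, Genotype and Phenotype are not independent.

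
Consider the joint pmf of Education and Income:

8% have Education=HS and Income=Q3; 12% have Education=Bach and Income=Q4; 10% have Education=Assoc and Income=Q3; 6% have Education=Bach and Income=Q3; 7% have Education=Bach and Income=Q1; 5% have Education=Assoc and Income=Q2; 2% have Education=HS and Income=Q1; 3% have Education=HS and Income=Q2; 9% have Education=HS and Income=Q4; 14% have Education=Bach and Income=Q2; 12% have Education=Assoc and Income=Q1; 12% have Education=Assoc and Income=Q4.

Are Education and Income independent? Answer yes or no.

P(Education=Bach) = 0.39 and P(Income=Q2) = 0.22, so their product is 0.0858, but P(Education=Bach, Income=Q2) = 0.14. Since these differ, Education and Income are not independent.

no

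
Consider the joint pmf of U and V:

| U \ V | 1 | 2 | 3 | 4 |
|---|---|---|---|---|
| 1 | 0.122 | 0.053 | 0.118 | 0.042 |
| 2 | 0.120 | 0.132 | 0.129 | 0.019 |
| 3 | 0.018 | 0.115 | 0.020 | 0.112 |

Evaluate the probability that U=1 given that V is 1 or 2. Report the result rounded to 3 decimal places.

P(V=1) = 0.122 + 0.120 + 0.018 = 0.260.
P(V=2) = 0.053 + 0.132 + 0.115 = 0.300.
P(V ∈ {1, 2}) = 0.260 + 0.300 = 0.560; P(U=1, V ∈ {1, 2}) = 0.122 + 0.053 = 0.175.
P(U=1 | V ∈ {1, 2}) = 0.175/0.560 = 0.313.

0.313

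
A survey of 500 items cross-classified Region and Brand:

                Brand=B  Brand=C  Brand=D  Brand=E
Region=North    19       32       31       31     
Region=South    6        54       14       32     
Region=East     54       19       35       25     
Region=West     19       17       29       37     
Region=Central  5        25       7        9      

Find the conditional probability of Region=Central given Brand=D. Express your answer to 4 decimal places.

0.0603

Total with Brand=D: 31 + 14 + 35 + 29 + 7 = 116.
P(Region=Central | Brand=D) = 7/116 = 0.0603.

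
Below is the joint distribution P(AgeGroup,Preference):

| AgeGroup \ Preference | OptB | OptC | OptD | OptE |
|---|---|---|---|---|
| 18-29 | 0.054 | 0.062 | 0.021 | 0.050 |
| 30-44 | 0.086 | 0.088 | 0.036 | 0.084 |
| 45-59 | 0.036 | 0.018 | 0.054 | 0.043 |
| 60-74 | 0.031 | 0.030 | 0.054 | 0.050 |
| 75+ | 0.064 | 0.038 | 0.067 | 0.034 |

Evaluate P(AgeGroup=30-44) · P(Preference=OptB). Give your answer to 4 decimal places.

P(AgeGroup=30-44) = 0.086 + 0.088 + 0.036 + 0.084 = 0.294.
P(Preference=OptB) = 0.054 + 0.086 + 0.036 + 0.031 + 0.064 = 0.271.
Product: 0.294 × 0.271 = 0.0797.

0.0797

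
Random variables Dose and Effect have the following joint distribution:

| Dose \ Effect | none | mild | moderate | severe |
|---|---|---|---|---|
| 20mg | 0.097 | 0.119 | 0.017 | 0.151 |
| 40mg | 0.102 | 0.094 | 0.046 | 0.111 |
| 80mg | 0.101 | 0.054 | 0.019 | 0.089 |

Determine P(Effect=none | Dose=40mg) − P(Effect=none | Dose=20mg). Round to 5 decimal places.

0.03635

P(Dose=40mg) = 0.102 + 0.094 + 0.046 + 0.111 = 0.353; P(Effect=none | Dose=40mg) = 0.102/0.353 = 0.288952.
P(Dose=20mg) = 0.097 + 0.119 + 0.017 + 0.151 = 0.384; P(Effect=none | Dose=20mg) = 0.097/0.384 = 0.252604.
Difference = 0.03635.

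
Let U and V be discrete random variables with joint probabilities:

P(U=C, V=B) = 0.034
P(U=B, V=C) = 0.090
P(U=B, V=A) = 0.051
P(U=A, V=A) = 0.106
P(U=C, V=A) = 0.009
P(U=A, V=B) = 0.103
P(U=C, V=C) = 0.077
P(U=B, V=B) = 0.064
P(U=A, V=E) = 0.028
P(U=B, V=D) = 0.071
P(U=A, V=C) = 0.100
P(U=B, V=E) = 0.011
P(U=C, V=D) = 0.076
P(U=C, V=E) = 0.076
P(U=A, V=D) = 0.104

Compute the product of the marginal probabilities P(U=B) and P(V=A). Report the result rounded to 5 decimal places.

0.04764

P(U=B) = 0.051 + 0.064 + 0.090 + 0.071 + 0.011 = 0.287.
P(V=A) = 0.106 + 0.051 + 0.009 = 0.166.
Product: 0.287 × 0.166 = 0.04764.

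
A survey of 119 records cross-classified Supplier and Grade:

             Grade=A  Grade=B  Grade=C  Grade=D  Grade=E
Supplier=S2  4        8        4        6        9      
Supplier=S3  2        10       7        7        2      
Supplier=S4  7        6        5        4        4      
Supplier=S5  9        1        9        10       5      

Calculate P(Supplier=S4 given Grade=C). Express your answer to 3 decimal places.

Total with Grade=C: 4 + 7 + 5 + 9 = 25.
P(Supplier=S4 | Grade=C) = 5/25 = 0.200.

0.200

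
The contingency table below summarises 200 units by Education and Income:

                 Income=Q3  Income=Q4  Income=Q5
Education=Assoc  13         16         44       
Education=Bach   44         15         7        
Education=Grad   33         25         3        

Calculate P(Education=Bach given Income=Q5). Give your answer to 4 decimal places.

0.1296

Total with Income=Q5: 44 + 7 + 3 = 54.
P(Education=Bach | Income=Q5) = 7/54 = 0.1296.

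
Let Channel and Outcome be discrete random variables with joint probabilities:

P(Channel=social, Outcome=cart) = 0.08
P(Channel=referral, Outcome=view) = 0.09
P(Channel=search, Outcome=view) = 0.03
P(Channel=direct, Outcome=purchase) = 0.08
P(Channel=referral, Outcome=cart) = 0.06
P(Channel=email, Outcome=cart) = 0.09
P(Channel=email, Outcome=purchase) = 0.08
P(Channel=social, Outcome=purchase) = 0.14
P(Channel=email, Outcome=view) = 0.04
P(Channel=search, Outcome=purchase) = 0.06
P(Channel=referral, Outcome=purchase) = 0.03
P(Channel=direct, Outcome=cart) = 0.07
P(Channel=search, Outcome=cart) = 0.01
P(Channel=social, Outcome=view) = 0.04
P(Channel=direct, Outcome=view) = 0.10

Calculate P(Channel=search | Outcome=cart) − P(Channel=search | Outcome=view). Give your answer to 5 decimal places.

-0.06774

P(Outcome=cart) = 0.09 + 0.01 + 0.08 + 0.07 + 0.06 = 0.31; P(Channel=search | Outcome=cart) = 0.01/0.31 = 0.032258.
P(Outcome=view) = 0.04 + 0.03 + 0.04 + 0.10 + 0.09 = 0.30; P(Channel=search | Outcome=view) = 0.03/0.30 = 0.100000.
Difference = -0.06774.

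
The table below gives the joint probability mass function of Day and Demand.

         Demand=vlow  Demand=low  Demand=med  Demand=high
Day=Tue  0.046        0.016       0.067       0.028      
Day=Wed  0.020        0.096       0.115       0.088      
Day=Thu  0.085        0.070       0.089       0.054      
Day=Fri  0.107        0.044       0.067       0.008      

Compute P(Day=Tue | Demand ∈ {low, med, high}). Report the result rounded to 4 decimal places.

P(Demand=low) = 0.016 + 0.096 + 0.070 + 0.044 = 0.226.
P(Demand=med) = 0.067 + 0.115 + 0.089 + 0.067 = 0.338.
P(Demand=high) = 0.028 + 0.088 + 0.054 + 0.008 = 0.178.
P(Demand ∈ {low, med, high}) = 0.226 + 0.338 + 0.178 = 0.742; P(Day=Tue, Demand ∈ {low, med, high}) = 0.016 + 0.067 + 0.028 = 0.111.
P(Day=Tue | Demand ∈ {low, med, high}) = 0.111/0.742 = 0.1496.

0.1496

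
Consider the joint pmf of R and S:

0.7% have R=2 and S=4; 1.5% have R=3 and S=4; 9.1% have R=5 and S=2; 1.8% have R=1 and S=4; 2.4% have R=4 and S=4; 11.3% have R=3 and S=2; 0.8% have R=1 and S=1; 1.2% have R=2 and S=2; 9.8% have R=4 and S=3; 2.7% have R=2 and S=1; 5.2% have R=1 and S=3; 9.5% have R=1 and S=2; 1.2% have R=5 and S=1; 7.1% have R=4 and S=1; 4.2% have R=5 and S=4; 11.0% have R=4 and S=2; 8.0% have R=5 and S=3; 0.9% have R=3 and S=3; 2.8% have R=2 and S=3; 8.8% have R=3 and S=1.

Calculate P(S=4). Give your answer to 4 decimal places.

P(S=4) = 0.018 + 0.007 + 0.015 + 0.024 + 0.042 = 0.106.

0.1060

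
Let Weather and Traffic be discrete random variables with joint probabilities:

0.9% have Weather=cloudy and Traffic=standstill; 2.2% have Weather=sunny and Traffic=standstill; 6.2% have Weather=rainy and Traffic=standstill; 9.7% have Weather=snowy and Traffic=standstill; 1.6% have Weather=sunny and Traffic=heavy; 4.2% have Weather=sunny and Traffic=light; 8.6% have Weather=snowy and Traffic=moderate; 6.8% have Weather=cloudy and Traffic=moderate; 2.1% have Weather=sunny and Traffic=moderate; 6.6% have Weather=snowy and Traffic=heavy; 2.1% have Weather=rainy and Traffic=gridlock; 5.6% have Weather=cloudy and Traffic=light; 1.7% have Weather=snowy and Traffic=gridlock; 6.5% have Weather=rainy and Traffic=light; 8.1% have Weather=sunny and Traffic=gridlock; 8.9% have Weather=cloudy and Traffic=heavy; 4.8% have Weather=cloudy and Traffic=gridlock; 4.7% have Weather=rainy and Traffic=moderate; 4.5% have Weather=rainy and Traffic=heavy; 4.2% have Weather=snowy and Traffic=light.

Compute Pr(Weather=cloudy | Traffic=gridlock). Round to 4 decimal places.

0.2874

P(Traffic=gridlock) = 0.081 + 0.048 + 0.021 + 0.017 = 0.167.
P(Weather=cloudy | Traffic=gridlock) = 0.048/0.167 = 0.2874.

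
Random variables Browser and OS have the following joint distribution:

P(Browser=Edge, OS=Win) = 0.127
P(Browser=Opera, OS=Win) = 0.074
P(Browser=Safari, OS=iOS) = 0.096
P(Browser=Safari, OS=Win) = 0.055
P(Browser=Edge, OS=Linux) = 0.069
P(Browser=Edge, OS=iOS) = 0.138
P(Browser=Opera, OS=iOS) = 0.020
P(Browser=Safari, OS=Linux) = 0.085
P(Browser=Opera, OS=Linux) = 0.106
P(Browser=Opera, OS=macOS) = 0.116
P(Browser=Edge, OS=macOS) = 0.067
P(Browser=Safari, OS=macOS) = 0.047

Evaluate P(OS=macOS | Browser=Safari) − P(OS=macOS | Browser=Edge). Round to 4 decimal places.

-0.0010

P(Browser=Safari) = 0.055 + 0.047 + 0.085 + 0.096 = 0.283; P(OS=macOS | Browser=Safari) = 0.047/0.283 = 0.16608.
P(Browser=Edge) = 0.127 + 0.067 + 0.069 + 0.138 = 0.401; P(OS=macOS | Browser=Edge) = 0.067/0.401 = 0.16708.
Difference = -0.0010.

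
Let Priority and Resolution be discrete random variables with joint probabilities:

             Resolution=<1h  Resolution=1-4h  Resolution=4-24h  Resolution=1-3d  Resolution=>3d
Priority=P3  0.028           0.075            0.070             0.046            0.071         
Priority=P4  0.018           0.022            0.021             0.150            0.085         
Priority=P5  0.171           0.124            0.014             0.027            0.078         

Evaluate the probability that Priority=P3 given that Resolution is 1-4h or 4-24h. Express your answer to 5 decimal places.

P(Resolution=1-4h) = 0.075 + 0.022 + 0.124 = 0.221.
P(Resolution=4-24h) = 0.070 + 0.021 + 0.014 = 0.105.
P(Resolution ∈ {1-4h, 4-24h}) = 0.221 + 0.105 = 0.326; P(Priority=P3, Resolution ∈ {1-4h, 4-24h}) = 0.075 + 0.070 = 0.145.
P(Priority=P3 | Resolution ∈ {1-4h, 4-24h}) = 0.145/0.326 = 0.44479.

0.44479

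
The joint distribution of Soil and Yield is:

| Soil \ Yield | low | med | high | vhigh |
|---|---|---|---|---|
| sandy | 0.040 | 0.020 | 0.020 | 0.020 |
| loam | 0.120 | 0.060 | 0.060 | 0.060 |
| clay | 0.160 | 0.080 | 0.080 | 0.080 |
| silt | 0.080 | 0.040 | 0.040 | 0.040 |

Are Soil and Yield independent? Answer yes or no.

yes

Every cell satisfies P(Soil,Yield) = P(Soil)·P(Yield). For instance P(Soil=loam) = 0.300, P(Yield=vhigh) = 0.200, and 0.300×0.200 = 0.060 matches the joint entry. So Soil and Yield are independent.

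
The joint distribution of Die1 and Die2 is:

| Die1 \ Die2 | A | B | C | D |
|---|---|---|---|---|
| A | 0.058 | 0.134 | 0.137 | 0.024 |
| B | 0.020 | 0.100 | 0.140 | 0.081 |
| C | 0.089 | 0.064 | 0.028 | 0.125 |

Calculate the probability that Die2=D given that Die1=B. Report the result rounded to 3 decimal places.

P(Die1=B) = 0.020 + 0.100 + 0.140 + 0.081 = 0.341.
P(Die2=D | Die1=B) = 0.081/0.341 = 0.238.

0.238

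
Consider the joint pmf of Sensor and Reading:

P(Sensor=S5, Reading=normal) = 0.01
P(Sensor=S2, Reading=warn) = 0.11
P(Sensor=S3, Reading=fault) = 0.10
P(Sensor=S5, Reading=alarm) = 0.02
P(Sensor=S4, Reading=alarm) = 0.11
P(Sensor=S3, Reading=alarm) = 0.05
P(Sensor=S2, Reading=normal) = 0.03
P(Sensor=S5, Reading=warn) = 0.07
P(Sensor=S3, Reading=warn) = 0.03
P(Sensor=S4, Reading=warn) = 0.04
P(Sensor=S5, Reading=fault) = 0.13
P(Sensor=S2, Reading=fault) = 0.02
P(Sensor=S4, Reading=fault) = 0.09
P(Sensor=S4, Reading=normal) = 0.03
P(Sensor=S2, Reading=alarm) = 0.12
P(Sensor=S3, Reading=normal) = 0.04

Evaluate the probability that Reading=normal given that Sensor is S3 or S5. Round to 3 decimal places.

P(Sensor=S3) = 0.04 + 0.03 + 0.05 + 0.10 = 0.22.
P(Sensor=S5) = 0.01 + 0.07 + 0.02 + 0.13 = 0.23.
P(Sensor ∈ {S3, S5}) = 0.22 + 0.23 = 0.45; P(Reading=normal, Sensor ∈ {S3, S5}) = 0.04 + 0.01 = 0.05.
P(Reading=normal | Sensor ∈ {S3, S5}) = 0.05/0.45 = 0.111.

0.111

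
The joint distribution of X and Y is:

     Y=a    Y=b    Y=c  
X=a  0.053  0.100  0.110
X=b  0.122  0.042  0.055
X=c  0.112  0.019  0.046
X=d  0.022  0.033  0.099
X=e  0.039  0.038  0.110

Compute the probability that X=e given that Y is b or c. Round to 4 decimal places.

0.2270

P(Y=b) = 0.100 + 0.042 + 0.019 + 0.033 + 0.038 = 0.232.
P(Y=c) = 0.110 + 0.055 + 0.046 + 0.099 + 0.110 = 0.420.
P(Y ∈ {b, c}) = 0.232 + 0.420 = 0.652; P(X=e, Y ∈ {b, c}) = 0.038 + 0.110 = 0.148.
P(X=e | Y ∈ {b, c}) = 0.148/0.652 = 0.2270.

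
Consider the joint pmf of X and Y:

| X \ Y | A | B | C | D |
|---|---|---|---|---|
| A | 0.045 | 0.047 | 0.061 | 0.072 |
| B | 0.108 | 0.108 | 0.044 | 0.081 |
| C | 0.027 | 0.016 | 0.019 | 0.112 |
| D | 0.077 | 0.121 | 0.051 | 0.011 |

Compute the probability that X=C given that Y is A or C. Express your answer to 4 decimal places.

0.1065

P(Y=A) = 0.045 + 0.108 + 0.027 + 0.077 = 0.257.
P(Y=C) = 0.061 + 0.044 + 0.019 + 0.051 = 0.175.
P(Y ∈ {A, C}) = 0.257 + 0.175 = 0.432; P(X=C, Y ∈ {A, C}) = 0.027 + 0.019 = 0.046.
P(X=C | Y ∈ {A, C}) = 0.046/0.432 = 0.1065.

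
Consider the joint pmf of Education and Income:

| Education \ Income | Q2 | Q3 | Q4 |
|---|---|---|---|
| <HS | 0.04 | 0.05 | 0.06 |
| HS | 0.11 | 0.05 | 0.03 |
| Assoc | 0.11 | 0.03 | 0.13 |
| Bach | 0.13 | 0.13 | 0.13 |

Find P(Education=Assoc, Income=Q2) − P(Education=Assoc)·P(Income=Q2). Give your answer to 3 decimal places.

0.005

P(Education=Assoc) = 0.11 + 0.03 + 0.13 = 0.27.
P(Income=Q2) = 0.04 + 0.11 + 0.11 + 0.13 = 0.39.
P(Education=Assoc, Income=Q2) − P(Education=Assoc)P(Income=Q2) = 0.11 − 0.27×0.39 = 0.005.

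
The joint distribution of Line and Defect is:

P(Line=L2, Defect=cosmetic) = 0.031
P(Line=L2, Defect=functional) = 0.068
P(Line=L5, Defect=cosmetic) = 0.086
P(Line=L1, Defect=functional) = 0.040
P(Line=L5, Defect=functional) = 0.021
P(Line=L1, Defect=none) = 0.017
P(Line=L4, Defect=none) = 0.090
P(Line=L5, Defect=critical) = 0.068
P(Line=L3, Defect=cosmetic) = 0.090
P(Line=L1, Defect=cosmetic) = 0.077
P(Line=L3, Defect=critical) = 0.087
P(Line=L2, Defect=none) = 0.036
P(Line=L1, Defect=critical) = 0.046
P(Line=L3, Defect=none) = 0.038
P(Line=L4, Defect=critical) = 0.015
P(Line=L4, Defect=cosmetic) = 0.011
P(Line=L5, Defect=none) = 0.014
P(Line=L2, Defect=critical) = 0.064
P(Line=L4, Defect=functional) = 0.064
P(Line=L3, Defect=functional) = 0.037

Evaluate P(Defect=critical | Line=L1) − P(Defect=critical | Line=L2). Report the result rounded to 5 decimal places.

P(Line=L1) = 0.017 + 0.077 + 0.040 + 0.046 = 0.180; P(Defect=critical | Line=L1) = 0.046/0.180 = 0.255556.
P(Line=L2) = 0.036 + 0.031 + 0.068 + 0.064 = 0.199; P(Defect=critical | Line=L2) = 0.064/0.199 = 0.321608.
Difference = -0.06605.

-0.06605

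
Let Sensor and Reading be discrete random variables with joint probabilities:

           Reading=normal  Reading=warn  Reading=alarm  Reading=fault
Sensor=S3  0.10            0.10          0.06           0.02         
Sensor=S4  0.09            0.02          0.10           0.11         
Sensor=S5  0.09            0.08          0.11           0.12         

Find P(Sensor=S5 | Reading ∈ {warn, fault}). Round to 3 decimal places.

P(Reading=warn) = 0.10 + 0.02 + 0.08 = 0.20.
P(Reading=fault) = 0.02 + 0.11 + 0.12 = 0.25.
P(Reading ∈ {warn, fault}) = 0.20 + 0.25 = 0.45; P(Sensor=S5, Reading ∈ {warn, fault}) = 0.08 + 0.12 = 0.20.
P(Sensor=S5 | Reading ∈ {warn, fault}) = 0.20/0.45 = 0.444.

0.444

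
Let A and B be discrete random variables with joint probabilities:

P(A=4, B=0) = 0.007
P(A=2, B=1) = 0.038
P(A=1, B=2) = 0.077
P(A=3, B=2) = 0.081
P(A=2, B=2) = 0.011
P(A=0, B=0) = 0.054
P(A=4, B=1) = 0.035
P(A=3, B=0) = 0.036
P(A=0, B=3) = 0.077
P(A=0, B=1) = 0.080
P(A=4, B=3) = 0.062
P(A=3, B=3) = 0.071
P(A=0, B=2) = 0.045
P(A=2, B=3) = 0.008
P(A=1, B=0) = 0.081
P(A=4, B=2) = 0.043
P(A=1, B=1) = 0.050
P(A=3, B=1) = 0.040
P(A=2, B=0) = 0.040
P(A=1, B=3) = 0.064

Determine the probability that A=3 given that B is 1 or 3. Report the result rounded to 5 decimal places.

P(B=1) = 0.080 + 0.050 + 0.038 + 0.040 + 0.035 = 0.243.
P(B=3) = 0.077 + 0.064 + 0.008 + 0.071 + 0.062 = 0.282.
P(B ∈ {1, 3}) = 0.243 + 0.282 = 0.525; P(A=3, B ∈ {1, 3}) = 0.040 + 0.071 = 0.111.
P(A=3 | B ∈ {1, 3}) = 0.111/0.525 = 0.21143.

0.21143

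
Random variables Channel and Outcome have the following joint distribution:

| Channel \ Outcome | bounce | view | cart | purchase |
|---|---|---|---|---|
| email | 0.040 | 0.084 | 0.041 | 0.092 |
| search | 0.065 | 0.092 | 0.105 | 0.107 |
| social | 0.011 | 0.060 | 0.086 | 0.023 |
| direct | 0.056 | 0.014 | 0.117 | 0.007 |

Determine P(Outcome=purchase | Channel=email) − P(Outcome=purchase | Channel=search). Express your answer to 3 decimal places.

0.068

P(Channel=email) = 0.040 + 0.084 + 0.041 + 0.092 = 0.257; P(Outcome=purchase | Channel=email) = 0.092/0.257 = 0.3580.
P(Channel=search) = 0.065 + 0.092 + 0.105 + 0.107 = 0.369; P(Outcome=purchase | Channel=search) = 0.107/0.369 = 0.2900.
Difference = 0.068.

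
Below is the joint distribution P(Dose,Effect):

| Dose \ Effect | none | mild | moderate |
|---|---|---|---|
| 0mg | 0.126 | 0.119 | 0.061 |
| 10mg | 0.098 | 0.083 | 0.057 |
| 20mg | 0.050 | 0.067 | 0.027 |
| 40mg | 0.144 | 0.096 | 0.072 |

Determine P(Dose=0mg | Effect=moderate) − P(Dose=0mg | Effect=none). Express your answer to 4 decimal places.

-0.0203

P(Effect=moderate) = 0.061 + 0.057 + 0.027 + 0.072 = 0.217; P(Dose=0mg | Effect=moderate) = 0.061/0.217 = 0.28111.
P(Effect=none) = 0.126 + 0.098 + 0.050 + 0.144 = 0.418; P(Dose=0mg | Effect=none) = 0.126/0.418 = 0.30144.
Difference = -0.0203.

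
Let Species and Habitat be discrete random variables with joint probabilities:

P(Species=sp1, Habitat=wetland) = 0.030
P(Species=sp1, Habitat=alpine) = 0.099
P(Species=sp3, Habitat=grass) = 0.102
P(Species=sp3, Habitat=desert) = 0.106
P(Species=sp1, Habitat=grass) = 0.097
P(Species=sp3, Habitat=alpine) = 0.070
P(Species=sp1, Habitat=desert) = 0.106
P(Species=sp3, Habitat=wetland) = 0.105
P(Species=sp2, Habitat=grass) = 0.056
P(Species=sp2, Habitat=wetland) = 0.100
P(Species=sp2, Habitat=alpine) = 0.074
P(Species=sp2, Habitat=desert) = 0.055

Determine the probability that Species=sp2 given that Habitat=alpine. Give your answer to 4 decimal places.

0.3045

P(Habitat=alpine) = 0.099 + 0.074 + 0.070 = 0.243.
P(Species=sp2 | Habitat=alpine) = 0.074/0.243 = 0.3045.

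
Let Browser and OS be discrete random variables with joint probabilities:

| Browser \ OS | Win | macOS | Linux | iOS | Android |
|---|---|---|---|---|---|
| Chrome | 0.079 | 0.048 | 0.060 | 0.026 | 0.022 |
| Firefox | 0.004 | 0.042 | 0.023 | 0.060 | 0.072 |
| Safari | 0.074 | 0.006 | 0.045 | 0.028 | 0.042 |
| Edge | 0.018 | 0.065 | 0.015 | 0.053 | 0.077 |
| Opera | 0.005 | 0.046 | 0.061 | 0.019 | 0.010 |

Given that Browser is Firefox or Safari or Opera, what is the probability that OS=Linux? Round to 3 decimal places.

P(Browser=Firefox) = 0.004 + 0.042 + 0.023 + 0.060 + 0.072 = 0.201.
P(Browser=Safari) = 0.074 + 0.006 + 0.045 + 0.028 + 0.042 = 0.195.
P(Browser=Opera) = 0.005 + 0.046 + 0.061 + 0.019 + 0.010 = 0.141.
P(Browser ∈ {Firefox, Safari, Opera}) = 0.201 + 0.195 + 0.141 = 0.537; P(OS=Linux, Browser ∈ {Firefox, Safari, Opera}) = 0.023 + 0.045 + 0.061 = 0.129.
P(OS=Linux | Browser ∈ {Firefox, Safari, Opera}) = 0.129/0.537 = 0.240.

0.240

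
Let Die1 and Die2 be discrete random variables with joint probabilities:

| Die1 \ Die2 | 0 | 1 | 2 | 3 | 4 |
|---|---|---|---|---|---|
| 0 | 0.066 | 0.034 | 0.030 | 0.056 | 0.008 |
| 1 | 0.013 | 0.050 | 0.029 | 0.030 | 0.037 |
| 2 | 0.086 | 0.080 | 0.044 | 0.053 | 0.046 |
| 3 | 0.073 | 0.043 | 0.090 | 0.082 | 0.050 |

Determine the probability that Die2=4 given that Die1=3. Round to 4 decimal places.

0.1479

P(Die1=3) = 0.073 + 0.043 + 0.090 + 0.082 + 0.050 = 0.338.
P(Die2=4 | Die1=3) = 0.050/0.338 = 0.1479.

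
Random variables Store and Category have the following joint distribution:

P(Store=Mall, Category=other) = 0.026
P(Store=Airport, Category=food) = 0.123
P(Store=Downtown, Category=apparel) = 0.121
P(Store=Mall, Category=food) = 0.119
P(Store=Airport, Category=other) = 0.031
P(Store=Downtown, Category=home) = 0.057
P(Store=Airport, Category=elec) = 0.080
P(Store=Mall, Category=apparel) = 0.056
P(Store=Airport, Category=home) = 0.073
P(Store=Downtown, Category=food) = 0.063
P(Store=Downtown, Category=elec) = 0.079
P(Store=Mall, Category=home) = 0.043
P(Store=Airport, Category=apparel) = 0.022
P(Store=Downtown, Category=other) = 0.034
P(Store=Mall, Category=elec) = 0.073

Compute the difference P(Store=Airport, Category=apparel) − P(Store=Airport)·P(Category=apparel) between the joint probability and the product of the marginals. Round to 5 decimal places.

-0.04347

P(Store=Airport) = 0.123 + 0.022 + 0.080 + 0.073 + 0.031 = 0.329.
P(Category=apparel) = 0.121 + 0.056 + 0.022 = 0.199.
P(Store=Airport, Category=apparel) − P(Store=Airport)P(Category=apparel) = 0.022 − 0.329×0.199 = -0.04347.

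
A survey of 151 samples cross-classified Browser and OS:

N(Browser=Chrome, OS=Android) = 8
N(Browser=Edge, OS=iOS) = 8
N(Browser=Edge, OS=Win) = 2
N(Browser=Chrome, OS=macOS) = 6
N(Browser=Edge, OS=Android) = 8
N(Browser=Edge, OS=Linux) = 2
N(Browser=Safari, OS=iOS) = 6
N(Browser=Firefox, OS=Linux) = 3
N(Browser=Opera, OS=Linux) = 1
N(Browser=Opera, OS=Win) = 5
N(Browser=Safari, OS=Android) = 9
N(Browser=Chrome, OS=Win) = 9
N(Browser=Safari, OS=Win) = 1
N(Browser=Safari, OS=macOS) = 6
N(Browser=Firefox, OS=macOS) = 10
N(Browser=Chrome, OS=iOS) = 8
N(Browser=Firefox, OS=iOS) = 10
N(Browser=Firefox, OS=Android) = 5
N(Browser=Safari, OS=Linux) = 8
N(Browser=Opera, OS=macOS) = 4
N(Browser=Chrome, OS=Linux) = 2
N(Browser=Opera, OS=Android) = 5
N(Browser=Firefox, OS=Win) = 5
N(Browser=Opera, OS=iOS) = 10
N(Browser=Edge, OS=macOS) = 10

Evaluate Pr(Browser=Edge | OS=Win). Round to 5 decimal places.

0.09091

Total with OS=Win: 9 + 5 + 1 + 2 + 5 = 22.
P(Browser=Edge | OS=Win) = 2/22 = 0.09091.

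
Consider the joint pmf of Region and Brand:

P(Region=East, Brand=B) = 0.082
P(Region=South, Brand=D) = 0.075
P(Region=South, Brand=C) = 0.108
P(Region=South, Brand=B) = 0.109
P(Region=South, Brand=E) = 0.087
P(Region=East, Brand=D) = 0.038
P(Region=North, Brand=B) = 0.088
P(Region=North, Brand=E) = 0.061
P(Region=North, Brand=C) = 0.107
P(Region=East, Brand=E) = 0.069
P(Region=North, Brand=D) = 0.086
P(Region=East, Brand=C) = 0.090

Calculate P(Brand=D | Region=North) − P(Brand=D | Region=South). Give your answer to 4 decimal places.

P(Region=North) = 0.088 + 0.107 + 0.086 + 0.061 = 0.342; P(Brand=D | Region=North) = 0.086/0.342 = 0.25146.
P(Region=South) = 0.109 + 0.108 + 0.075 + 0.087 = 0.379; P(Brand=D | Region=South) = 0.075/0.379 = 0.19789.
Difference = 0.0536.

0.0536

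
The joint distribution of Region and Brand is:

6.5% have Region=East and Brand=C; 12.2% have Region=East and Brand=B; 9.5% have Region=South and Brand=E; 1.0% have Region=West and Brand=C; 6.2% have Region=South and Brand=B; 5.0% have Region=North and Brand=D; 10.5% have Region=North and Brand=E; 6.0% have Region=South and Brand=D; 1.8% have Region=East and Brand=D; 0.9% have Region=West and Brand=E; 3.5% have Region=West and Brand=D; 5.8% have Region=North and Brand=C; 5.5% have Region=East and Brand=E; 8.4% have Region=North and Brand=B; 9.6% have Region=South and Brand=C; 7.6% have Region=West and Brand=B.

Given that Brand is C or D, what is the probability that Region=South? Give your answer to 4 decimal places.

P(Brand=C) = 0.058 + 0.096 + 0.065 + 0.010 = 0.229.
P(Brand=D) = 0.050 + 0.060 + 0.018 + 0.035 = 0.163.
P(Brand ∈ {C, D}) = 0.229 + 0.163 = 0.392; P(Region=South, Brand ∈ {C, D}) = 0.096 + 0.060 = 0.156.
P(Region=South | Brand ∈ {C, D}) = 0.156/0.392 = 0.3980.

0.3980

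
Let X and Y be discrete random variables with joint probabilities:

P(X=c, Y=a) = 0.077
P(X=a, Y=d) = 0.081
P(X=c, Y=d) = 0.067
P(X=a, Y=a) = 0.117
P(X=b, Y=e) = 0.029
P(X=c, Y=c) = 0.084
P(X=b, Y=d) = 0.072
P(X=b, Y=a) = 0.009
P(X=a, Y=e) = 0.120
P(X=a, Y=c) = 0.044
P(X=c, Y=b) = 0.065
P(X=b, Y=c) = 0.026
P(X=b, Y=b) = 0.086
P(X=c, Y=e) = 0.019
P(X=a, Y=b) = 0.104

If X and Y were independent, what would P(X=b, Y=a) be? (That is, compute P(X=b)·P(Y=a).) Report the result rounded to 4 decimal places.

P(X=b) = 0.009 + 0.086 + 0.026 + 0.072 + 0.029 = 0.222.
P(Y=a) = 0.117 + 0.009 + 0.077 = 0.203.
Product: 0.222 × 0.203 = 0.0451.

0.0451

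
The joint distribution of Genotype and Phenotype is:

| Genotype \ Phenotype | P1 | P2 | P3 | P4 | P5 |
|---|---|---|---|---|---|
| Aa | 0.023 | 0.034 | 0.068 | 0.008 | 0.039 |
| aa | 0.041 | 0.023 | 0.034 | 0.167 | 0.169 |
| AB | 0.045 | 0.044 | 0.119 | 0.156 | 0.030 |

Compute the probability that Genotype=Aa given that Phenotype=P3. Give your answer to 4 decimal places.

0.3077

P(Phenotype=P3) = 0.068 + 0.034 + 0.119 = 0.221.
P(Genotype=Aa | Phenotype=P3) = 0.068/0.221 = 0.3077.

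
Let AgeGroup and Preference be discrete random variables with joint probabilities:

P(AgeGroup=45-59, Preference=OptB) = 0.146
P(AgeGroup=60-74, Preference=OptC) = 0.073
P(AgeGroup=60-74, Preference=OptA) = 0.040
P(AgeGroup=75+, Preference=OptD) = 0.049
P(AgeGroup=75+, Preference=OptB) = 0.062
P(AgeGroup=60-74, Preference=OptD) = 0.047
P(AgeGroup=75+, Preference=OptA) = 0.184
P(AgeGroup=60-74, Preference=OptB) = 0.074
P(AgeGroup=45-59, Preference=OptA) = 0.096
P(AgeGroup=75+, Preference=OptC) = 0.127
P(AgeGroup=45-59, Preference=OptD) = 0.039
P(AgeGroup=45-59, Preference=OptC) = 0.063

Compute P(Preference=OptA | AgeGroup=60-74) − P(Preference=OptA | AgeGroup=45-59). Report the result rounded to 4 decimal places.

-0.1081

P(AgeGroup=60-74) = 0.040 + 0.074 + 0.073 + 0.047 = 0.234; P(Preference=OptA | AgeGroup=60-74) = 0.040/0.234 = 0.17094.
P(AgeGroup=45-59) = 0.096 + 0.146 + 0.063 + 0.039 = 0.344; P(Preference=OptA | AgeGroup=45-59) = 0.096/0.344 = 0.27907.
Difference = -0.1081.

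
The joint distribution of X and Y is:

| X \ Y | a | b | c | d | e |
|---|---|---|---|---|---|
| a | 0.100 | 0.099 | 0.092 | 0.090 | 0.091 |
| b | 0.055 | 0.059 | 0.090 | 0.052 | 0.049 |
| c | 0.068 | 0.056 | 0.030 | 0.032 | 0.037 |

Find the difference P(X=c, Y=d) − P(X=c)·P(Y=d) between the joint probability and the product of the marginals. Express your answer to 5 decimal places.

P(X=c) = 0.068 + 0.056 + 0.030 + 0.032 + 0.037 = 0.223.
P(Y=d) = 0.090 + 0.052 + 0.032 = 0.174.
P(X=c, Y=d) − P(X=c)P(Y=d) = 0.032 − 0.223×0.174 = -0.00680.

-0.00680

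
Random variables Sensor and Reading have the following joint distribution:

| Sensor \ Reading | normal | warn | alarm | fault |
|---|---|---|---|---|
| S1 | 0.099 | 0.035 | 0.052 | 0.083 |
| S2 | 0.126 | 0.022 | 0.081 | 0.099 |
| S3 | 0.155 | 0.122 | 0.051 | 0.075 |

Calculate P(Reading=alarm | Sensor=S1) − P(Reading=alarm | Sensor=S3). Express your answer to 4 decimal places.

P(Sensor=S1) = 0.099 + 0.035 + 0.052 + 0.083 = 0.269; P(Reading=alarm | Sensor=S1) = 0.052/0.269 = 0.19331.
P(Sensor=S3) = 0.155 + 0.122 + 0.051 + 0.075 = 0.403; P(Reading=alarm | Sensor=S3) = 0.051/0.403 = 0.12655.
Difference = 0.0668.

0.0668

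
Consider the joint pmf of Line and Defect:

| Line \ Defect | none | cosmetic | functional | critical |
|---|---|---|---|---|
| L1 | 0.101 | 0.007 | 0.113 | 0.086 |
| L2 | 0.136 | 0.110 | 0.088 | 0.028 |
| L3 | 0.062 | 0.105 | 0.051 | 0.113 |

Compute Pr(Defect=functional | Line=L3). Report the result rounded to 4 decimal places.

0.1541

P(Line=L3) = 0.062 + 0.105 + 0.051 + 0.113 = 0.331.
P(Defect=functional | Line=L3) = 0.051/0.331 = 0.1541.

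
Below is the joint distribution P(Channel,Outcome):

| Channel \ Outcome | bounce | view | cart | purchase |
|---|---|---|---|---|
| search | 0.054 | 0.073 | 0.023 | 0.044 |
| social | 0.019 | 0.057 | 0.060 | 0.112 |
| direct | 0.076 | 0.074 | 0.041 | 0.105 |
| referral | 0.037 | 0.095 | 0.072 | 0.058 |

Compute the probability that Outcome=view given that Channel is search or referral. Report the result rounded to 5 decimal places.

P(Channel=search) = 0.054 + 0.073 + 0.023 + 0.044 = 0.194.
P(Channel=referral) = 0.037 + 0.095 + 0.072 + 0.058 = 0.262.
P(Channel ∈ {search, referral}) = 0.194 + 0.262 = 0.456; P(Outcome=view, Channel ∈ {search, referral}) = 0.073 + 0.095 = 0.168.
P(Outcome=view | Channel ∈ {search, referral}) = 0.168/0.456 = 0.36842.

0.36842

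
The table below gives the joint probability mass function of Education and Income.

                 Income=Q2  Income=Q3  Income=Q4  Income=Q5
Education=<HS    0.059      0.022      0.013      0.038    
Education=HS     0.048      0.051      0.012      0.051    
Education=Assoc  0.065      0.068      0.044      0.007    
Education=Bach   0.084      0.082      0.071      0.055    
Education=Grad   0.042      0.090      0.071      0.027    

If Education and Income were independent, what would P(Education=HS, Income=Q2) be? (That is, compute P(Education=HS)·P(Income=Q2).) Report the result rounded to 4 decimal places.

P(Education=HS) = 0.048 + 0.051 + 0.012 + 0.051 = 0.162.
P(Income=Q2) = 0.059 + 0.048 + 0.065 + 0.084 + 0.042 = 0.298.
Product: 0.162 × 0.298 = 0.0483.

0.0483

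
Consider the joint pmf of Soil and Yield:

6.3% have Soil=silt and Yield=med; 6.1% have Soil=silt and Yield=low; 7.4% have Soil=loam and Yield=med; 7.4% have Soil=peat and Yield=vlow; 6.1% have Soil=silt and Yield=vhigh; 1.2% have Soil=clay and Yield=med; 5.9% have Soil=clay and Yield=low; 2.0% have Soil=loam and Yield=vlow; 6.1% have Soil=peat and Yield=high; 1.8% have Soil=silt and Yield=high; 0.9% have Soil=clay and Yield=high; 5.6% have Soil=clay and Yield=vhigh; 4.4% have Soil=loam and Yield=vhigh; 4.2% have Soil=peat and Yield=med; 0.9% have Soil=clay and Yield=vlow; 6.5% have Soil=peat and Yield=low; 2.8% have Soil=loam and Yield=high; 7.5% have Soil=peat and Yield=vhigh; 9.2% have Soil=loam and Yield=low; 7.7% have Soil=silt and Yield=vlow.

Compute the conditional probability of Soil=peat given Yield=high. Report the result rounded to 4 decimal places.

0.5259

P(Yield=high) = 0.028 + 0.009 + 0.018 + 0.061 = 0.116.
P(Soil=peat | Yield=high) = 0.061/0.116 = 0.5259.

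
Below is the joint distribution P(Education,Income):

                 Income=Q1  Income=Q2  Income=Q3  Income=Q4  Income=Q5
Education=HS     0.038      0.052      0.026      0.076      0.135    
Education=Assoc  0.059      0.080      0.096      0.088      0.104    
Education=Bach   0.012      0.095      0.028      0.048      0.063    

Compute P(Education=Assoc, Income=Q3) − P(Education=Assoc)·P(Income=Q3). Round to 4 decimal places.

P(Education=Assoc) = 0.059 + 0.080 + 0.096 + 0.088 + 0.104 = 0.427.
P(Income=Q3) = 0.026 + 0.096 + 0.028 = 0.150.
P(Education=Assoc, Income=Q3) − P(Education=Assoc)P(Income=Q3) = 0.096 − 0.427×0.150 = 0.0320.

0.0320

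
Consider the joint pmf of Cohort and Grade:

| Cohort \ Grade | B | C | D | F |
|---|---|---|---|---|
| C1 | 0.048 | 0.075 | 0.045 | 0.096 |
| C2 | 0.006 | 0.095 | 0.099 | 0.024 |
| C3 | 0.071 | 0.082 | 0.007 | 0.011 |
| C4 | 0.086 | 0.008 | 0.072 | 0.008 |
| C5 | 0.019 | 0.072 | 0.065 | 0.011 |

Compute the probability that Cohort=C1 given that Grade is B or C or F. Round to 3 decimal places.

P(Grade=B) = 0.048 + 0.006 + 0.071 + 0.086 + 0.019 = 0.230.
P(Grade=C) = 0.075 + 0.095 + 0.082 + 0.008 + 0.072 = 0.332.
P(Grade=F) = 0.096 + 0.024 + 0.011 + 0.008 + 0.011 = 0.150.
P(Grade ∈ {B, C, F}) = 0.230 + 0.332 + 0.150 = 0.712; P(Cohort=C1, Grade ∈ {B, C, F}) = 0.048 + 0.075 + 0.096 = 0.219.
P(Cohort=C1 | Grade ∈ {B, C, F}) = 0.219/0.712 = 0.308.

0.308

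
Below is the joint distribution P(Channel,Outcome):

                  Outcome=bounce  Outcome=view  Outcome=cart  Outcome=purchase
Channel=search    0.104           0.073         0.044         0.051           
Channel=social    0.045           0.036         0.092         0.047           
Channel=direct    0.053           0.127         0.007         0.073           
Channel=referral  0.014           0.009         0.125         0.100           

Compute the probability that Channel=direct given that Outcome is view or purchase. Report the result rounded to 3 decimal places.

0.388

P(Outcome=view) = 0.073 + 0.036 + 0.127 + 0.009 = 0.245.
P(Outcome=purchase) = 0.051 + 0.047 + 0.073 + 0.100 = 0.271.
P(Outcome ∈ {view, purchase}) = 0.245 + 0.271 = 0.516; P(Channel=direct, Outcome ∈ {view, purchase}) = 0.127 + 0.073 = 0.200.
P(Channel=direct | Outcome ∈ {view, purchase}) = 0.200/0.516 = 0.388.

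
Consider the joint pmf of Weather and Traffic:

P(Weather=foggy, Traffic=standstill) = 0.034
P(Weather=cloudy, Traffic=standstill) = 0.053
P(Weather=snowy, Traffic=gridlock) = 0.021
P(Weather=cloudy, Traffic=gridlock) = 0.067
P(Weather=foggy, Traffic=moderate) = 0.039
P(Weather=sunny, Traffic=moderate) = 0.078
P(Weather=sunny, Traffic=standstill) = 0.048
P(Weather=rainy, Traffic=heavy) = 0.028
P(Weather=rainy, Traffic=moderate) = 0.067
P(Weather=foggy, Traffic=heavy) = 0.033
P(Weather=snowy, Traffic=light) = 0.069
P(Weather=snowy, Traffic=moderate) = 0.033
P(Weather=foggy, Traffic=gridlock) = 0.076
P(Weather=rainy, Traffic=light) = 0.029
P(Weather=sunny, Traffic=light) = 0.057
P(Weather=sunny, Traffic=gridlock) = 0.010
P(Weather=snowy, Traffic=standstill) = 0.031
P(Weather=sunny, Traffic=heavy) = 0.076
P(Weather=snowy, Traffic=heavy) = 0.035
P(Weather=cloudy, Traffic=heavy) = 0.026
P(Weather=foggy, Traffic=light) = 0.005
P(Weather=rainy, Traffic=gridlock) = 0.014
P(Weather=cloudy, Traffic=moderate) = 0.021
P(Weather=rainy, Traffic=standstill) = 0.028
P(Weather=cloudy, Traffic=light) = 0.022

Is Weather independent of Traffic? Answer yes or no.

no

P(Weather=foggy) = 0.187 and P(Traffic=gridlock) = 0.188, so their product is 0.03516, but P(Weather=foggy, Traffic=gridlock) = 0.076. Since these differ, Weather and Traffic are not independent.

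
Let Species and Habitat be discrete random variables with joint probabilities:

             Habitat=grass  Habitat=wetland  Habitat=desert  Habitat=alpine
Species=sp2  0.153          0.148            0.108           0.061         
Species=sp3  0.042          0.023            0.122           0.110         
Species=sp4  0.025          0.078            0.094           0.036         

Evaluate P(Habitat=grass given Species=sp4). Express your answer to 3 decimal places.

0.107

P(Species=sp4) = 0.025 + 0.078 + 0.094 + 0.036 = 0.233.
P(Habitat=grass | Species=sp4) = 0.025/0.233 = 0.107.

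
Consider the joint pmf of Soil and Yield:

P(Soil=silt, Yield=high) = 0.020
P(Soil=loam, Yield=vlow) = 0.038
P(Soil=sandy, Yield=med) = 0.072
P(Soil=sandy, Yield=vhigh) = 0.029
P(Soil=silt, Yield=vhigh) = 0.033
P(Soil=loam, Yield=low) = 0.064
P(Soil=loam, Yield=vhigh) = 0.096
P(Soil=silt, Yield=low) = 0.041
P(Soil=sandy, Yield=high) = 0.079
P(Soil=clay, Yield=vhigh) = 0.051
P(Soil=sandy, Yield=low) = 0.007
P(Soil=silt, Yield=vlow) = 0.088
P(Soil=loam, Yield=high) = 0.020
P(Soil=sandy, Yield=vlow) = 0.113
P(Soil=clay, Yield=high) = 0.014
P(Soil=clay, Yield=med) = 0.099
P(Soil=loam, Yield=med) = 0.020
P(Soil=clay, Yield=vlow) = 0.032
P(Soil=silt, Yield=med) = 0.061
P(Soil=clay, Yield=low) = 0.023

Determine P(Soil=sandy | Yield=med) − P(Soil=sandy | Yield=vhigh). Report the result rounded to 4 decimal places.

0.1470

P(Yield=med) = 0.072 + 0.020 + 0.099 + 0.061 = 0.252; P(Soil=sandy | Yield=med) = 0.072/0.252 = 0.28571.
P(Yield=vhigh) = 0.029 + 0.096 + 0.051 + 0.033 = 0.209; P(Soil=sandy | Yield=vhigh) = 0.029/0.209 = 0.13876.
Difference = 0.1470.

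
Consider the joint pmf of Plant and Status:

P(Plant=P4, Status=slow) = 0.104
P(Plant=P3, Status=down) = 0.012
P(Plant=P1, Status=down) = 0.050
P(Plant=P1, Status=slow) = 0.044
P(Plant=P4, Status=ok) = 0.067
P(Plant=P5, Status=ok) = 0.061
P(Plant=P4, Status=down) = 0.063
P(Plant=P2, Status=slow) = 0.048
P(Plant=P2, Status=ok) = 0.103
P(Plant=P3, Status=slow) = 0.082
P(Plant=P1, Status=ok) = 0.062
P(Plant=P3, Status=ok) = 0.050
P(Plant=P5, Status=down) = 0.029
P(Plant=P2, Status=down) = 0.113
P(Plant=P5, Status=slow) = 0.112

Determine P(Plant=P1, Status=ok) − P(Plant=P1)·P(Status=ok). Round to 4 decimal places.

P(Plant=P1) = 0.062 + 0.044 + 0.050 = 0.156.
P(Status=ok) = 0.062 + 0.103 + 0.050 + 0.067 + 0.061 = 0.343.
P(Plant=P1, Status=ok) − P(Plant=P1)P(Status=ok) = 0.062 − 0.156×0.343 = 0.0085.

0.0085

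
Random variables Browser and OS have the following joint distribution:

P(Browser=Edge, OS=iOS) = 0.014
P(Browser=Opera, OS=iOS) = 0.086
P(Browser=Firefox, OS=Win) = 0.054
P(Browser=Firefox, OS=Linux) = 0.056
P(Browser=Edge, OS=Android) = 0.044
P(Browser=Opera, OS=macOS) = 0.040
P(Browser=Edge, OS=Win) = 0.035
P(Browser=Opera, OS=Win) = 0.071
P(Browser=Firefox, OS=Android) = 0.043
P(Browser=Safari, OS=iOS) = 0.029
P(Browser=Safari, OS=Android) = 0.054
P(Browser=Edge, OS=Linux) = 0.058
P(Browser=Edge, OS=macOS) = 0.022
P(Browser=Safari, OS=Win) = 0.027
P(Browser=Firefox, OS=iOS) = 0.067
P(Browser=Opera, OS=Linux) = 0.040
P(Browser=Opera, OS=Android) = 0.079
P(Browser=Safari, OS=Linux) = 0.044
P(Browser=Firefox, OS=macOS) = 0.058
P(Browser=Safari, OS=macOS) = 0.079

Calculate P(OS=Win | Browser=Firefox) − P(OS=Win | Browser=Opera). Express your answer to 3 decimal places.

-0.030

P(Browser=Firefox) = 0.054 + 0.058 + 0.056 + 0.067 + 0.043 = 0.278; P(OS=Win | Browser=Firefox) = 0.054/0.278 = 0.1942.
P(Browser=Opera) = 0.071 + 0.040 + 0.040 + 0.086 + 0.079 = 0.316; P(OS=Win | Browser=Opera) = 0.071/0.316 = 0.2247.
Difference = -0.030.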